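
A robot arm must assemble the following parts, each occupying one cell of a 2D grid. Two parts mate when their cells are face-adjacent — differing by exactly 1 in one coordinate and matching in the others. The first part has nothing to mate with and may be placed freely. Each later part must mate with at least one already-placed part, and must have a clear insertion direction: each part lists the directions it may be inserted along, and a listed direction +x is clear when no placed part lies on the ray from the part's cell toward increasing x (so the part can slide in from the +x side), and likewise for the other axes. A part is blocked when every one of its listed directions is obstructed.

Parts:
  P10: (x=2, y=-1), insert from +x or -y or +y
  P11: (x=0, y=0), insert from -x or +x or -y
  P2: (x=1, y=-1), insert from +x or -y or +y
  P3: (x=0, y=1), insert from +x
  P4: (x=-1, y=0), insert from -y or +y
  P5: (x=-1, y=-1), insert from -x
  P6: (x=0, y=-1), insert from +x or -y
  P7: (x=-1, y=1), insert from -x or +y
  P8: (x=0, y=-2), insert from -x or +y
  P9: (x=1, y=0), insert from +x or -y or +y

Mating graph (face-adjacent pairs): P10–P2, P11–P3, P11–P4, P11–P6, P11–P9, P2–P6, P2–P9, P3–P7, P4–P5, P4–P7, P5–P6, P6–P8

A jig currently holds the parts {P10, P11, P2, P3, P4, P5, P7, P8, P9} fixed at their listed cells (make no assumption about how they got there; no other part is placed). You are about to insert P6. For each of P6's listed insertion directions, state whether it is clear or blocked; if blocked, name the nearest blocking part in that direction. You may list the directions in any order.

+x: nearest on ray is P2@(1, -1) ⇒ blocked
-y: nearest on ray is P8@(0, -2) ⇒ blocked

+x: blocked by P2; -y: blocked by P8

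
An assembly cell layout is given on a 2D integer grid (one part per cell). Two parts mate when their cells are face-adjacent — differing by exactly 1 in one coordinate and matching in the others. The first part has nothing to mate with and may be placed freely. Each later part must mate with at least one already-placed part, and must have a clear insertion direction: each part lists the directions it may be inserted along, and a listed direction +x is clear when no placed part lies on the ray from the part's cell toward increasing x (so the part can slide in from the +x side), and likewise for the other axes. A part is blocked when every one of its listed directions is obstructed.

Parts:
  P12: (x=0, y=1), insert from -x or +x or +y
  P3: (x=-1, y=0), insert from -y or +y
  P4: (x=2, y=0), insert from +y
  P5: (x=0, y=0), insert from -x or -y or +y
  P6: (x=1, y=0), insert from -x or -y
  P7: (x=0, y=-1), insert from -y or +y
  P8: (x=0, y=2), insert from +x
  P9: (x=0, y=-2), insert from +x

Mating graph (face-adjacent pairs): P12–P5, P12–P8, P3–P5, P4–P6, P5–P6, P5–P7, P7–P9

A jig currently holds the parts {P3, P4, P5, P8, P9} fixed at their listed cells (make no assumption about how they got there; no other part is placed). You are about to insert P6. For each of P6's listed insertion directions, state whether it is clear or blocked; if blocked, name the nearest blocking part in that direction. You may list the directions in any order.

-x: blocked by P5; -y: clear

-x: nearest on ray is P5@(0, 0) ⇒ blocked
-y: ray from P6(1, 0) has no placed part ⇒ clear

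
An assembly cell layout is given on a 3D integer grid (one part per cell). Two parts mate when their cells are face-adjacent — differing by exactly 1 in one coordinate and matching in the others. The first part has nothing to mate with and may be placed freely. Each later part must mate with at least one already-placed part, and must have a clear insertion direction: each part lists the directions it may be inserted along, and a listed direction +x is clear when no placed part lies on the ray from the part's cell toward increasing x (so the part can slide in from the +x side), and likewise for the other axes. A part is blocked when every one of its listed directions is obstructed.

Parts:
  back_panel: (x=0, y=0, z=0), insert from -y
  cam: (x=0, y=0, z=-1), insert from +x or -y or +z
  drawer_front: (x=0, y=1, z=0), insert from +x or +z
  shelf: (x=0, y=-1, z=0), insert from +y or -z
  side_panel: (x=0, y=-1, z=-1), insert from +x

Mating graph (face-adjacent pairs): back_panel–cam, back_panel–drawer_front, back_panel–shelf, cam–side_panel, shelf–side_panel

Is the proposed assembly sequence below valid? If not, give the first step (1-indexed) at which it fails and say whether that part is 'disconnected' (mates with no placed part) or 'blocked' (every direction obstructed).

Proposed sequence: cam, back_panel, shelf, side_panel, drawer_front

1. cam@(0, 0, -1) [+x clear] — {cam}
2. back_panel@(0, 0, 0) [-y clear] — {back_panel, cam}
3. shelf@(0, -1, 0) [-z clear] — {back_panel, cam, shelf}
4. side_panel@(0, -1, -1) [+x clear] — {back_panel, cam, shelf, side_panel}
5. drawer_front@(0, 1, 0) [+x clear] — {back_panel, cam, drawer_front, shelf, side_panel}

Valid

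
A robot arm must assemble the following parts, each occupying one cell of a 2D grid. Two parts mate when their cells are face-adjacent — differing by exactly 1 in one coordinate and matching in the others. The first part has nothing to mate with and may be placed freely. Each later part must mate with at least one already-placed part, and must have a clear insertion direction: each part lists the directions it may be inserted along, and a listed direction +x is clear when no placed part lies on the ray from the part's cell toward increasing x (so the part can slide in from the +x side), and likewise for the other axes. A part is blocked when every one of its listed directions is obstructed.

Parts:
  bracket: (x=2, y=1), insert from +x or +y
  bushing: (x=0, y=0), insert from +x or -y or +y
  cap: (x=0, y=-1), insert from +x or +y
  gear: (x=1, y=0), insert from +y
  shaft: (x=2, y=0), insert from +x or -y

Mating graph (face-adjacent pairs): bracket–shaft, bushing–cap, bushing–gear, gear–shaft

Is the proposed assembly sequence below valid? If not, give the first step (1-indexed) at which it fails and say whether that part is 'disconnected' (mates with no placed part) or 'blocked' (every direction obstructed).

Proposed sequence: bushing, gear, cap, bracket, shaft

1. bushing@(0, 0) [+x clear] — {bushing}
2. gear@(1, 0) [+y clear] — {bushing, gear}
3. cap@(0, -1) [+x clear] — {bushing, cap, gear}
4. bracket@(2, 1) — no placed neighbour ⇒ disconnected

Invalid at step 4 (disconnected)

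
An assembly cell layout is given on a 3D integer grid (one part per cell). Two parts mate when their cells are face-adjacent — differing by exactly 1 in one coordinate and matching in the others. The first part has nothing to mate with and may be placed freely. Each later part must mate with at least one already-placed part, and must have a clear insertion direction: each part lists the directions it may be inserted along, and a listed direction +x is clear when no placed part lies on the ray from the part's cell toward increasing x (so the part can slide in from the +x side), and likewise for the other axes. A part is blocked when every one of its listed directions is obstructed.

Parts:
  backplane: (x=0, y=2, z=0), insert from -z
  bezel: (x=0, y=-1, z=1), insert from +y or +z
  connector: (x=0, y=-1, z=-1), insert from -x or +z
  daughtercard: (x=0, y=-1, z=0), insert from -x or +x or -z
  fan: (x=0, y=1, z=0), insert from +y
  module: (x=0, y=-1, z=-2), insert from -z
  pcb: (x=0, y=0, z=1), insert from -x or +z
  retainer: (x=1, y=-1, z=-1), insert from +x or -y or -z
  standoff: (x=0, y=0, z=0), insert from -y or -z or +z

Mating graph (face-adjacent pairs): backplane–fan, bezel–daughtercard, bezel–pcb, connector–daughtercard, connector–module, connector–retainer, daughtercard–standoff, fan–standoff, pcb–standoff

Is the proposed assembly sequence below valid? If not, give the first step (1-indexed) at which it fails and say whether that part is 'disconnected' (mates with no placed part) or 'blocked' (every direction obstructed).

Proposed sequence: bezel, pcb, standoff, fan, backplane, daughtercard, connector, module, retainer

Valid

1. bezel@(0, -1, 1) [+y clear] — {bezel}
2. pcb@(0, 0, 1) [-x clear] — {bezel, pcb}
3. standoff@(0, 0, 0) [-y clear] — {bezel, pcb, standoff}
4. fan@(0, 1, 0) [+y clear] — {bezel, fan, pcb, standoff}
5. backplane@(0, 2, 0) [-z clear] — {backplane, bezel, fan, pcb, standoff}
6. daughtercard@(0, -1, 0) [-x clear] — {backplane, bezel, daughtercard, fan, pcb, standoff}
7. connector@(0, -1, -1) [-x clear] — {backplane, bezel, connector, daughtercard, fan, pcb, standoff}
8. module@(0, -1, -2) [-z clear] — {backplane, bezel, connector, daughtercard, fan, module, pcb, standoff}
9. retainer@(1, -1, -1) [+x clear] — {backplane, bezel, connector, daughtercard, fan, module, pcb, retainer, standoff}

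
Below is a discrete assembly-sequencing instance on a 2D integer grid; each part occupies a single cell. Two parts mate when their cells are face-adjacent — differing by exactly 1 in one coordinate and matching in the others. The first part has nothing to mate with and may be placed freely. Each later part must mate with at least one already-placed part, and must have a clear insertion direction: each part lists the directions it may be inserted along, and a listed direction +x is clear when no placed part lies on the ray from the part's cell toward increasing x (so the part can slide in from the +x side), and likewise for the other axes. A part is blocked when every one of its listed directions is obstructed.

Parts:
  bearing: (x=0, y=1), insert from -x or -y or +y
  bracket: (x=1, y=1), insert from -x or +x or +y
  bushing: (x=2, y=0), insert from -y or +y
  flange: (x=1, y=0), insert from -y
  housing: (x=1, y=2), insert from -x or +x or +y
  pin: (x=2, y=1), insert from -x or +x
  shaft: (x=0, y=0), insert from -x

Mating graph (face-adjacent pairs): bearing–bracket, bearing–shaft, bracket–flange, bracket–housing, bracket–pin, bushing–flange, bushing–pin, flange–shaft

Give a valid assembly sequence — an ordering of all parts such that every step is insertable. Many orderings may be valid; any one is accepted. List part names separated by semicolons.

shaft; flange; bearing; bushing; bracket; housing; pin

1. shaft@(0, 0) [-x clear] — {shaft}
2. flange@(1, 0) [-y clear] — {flange, shaft}
3. bearing@(0, 1) [-x clear] — {bearing, flange, shaft}
4. bushing@(2, 0) [-y clear] — {bearing, bushing, flange, shaft}
5. bracket@(1, 1) [+x clear] — {bearing, bracket, bushing, flange, shaft}
6. housing@(1, 2) [-x clear] — {bearing, bracket, bushing, flange, housing, shaft}
7. pin@(2, 1) [+x clear] — {bearing, bracket, bushing, flange, housing, pin, shaft}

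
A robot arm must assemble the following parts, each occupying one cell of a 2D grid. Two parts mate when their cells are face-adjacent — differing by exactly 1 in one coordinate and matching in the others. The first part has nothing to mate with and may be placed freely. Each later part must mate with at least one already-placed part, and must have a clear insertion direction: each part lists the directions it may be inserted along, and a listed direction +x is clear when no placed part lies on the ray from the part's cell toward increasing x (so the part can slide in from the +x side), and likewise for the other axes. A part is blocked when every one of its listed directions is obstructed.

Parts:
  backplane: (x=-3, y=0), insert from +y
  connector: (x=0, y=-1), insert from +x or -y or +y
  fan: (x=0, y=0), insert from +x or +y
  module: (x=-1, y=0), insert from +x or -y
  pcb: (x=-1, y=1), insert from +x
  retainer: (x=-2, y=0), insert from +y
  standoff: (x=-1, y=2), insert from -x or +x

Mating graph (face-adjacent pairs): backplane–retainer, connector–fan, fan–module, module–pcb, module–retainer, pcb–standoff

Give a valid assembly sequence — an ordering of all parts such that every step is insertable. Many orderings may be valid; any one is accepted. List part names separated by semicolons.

standoff; pcb; module; retainer; backplane; fan; connector

1. standoff@(-1, 2) [-x clear] — {standoff}
2. pcb@(-1, 1) [+x clear] — {pcb, standoff}
3. module@(-1, 0) [+x clear] — {module, pcb, standoff}
4. retainer@(-2, 0) [+y clear] — {module, pcb, retainer, standoff}
5. backplane@(-3, 0) [+y clear] — {backplane, module, pcb, retainer, standoff}
6. fan@(0, 0) [+x clear] — {backplane, fan, module, pcb, retainer, standoff}
7. connector@(0, -1) [+x clear] — {backplane, connector, fan, module, pcb, retainer, standoff}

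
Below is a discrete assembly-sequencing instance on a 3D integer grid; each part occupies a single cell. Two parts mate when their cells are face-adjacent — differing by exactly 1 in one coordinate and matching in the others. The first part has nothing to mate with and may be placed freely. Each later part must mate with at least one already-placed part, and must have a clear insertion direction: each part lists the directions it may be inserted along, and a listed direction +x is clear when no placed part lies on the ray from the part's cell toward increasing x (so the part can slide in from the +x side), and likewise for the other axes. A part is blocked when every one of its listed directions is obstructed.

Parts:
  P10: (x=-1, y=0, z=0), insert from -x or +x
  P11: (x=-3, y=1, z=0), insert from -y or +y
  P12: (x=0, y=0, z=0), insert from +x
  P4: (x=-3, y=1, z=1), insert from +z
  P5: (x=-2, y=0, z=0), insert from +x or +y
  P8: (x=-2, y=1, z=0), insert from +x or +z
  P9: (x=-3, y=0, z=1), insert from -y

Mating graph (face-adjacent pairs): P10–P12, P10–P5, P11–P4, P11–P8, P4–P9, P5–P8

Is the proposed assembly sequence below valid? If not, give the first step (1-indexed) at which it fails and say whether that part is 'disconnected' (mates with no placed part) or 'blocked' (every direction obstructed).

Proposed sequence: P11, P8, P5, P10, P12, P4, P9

Valid

1. P11@(-3, 1, 0) [-y clear] — {P11}
2. P8@(-2, 1, 0) [+x clear] — {P11, P8}
3. P5@(-2, 0, 0) [+x clear] — {P11, P5, P8}
4. P10@(-1, 0, 0) [+x clear] — {P10, P11, P5, P8}
5. P12@(0, 0, 0) [+x clear] — {P10, P11, P12, P5, P8}
6. P4@(-3, 1, 1) [+z clear] — {P10, P11, P12, P4, P5, P8}
7. P9@(-3, 0, 1) [-y clear] — {P10, P11, P12, P4, P5, P8, P9}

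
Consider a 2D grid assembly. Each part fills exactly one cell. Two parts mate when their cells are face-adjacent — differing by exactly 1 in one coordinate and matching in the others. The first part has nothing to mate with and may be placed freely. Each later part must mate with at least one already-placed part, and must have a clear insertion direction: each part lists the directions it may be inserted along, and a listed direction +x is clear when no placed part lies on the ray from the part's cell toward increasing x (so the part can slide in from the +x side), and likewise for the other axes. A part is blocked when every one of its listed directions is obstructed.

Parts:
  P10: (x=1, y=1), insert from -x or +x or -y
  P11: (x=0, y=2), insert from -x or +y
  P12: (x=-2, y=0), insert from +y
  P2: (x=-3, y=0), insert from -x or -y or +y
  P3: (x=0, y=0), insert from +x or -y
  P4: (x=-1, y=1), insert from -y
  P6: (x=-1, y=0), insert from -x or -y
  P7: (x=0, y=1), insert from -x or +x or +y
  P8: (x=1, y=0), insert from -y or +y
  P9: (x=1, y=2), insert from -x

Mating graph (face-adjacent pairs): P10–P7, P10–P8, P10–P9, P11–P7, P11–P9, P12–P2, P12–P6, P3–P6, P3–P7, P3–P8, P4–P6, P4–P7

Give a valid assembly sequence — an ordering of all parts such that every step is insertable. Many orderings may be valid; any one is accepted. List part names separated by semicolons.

1. P9@(1, 2) [-x clear] — {P9}
2. P11@(0, 2) [-x clear] — {P11, P9}
3. P10@(1, 1) [-x clear] — {P10, P11, P9}
4. P7@(0, 1) [-x clear] — {P10, P11, P7, P9}
5. P4@(-1, 1) [-y clear] — {P10, P11, P4, P7, P9}
6. P6@(-1, 0) [-x clear] — {P10, P11, P4, P6, P7, P9}
7. P12@(-2, 0) [+y clear] — {P10, P11, P12, P4, P6, P7, P9}
8. P3@(0, 0) [+x clear] — {P10, P11, P12, P3, P4, P6, P7, P9}
9. P2@(-3, 0) [-x clear] — {P10, P11, P12, P2, P3, P4, P6, P7, P9}
10. P8@(1, 0) [-y clear] — {P10, P11, P12, P2, P3, P4, P6, P7, P8, P9}

P9; P11; P10; P7; P4; P6; P12; P3; P2; P8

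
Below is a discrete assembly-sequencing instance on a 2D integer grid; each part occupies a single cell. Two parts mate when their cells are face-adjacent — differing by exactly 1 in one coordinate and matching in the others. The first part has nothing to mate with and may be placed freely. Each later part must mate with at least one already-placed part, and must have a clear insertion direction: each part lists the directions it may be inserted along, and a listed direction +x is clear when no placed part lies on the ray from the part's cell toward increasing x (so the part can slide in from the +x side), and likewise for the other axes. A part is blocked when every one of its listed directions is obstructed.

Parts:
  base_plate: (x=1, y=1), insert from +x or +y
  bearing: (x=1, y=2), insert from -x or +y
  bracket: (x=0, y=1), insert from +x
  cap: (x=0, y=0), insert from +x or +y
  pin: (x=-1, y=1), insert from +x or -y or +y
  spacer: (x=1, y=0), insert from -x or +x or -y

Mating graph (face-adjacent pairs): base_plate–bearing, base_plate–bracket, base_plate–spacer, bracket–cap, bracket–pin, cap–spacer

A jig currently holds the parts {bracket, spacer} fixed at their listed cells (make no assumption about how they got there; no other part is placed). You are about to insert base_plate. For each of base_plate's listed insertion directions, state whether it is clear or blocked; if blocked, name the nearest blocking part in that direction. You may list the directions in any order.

+x: ray from base_plate(1, 1) has no placed part ⇒ clear
+y: ray from base_plate(1, 1) has no placed part ⇒ clear

+x: clear; +y: clear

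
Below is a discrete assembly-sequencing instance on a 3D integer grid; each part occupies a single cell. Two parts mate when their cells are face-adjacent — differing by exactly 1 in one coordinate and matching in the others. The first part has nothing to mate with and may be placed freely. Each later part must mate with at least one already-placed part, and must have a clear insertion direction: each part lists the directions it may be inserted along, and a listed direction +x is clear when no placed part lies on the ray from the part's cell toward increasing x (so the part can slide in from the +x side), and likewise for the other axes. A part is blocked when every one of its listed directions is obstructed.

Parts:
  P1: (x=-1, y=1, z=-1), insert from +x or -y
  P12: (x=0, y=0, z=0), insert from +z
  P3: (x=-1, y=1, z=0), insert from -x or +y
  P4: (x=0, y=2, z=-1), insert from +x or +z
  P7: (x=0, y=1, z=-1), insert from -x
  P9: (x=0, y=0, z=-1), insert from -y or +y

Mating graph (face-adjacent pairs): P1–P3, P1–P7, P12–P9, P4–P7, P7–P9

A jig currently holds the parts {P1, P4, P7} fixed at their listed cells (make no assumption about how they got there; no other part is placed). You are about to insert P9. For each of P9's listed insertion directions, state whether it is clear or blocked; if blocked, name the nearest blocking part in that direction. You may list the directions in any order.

+y: blocked by P7; -y: clear

-y: ray from P9(0, 0, -1) has no placed part ⇒ clear
+y: nearest on ray is P7@(0, 1, -1) ⇒ blocked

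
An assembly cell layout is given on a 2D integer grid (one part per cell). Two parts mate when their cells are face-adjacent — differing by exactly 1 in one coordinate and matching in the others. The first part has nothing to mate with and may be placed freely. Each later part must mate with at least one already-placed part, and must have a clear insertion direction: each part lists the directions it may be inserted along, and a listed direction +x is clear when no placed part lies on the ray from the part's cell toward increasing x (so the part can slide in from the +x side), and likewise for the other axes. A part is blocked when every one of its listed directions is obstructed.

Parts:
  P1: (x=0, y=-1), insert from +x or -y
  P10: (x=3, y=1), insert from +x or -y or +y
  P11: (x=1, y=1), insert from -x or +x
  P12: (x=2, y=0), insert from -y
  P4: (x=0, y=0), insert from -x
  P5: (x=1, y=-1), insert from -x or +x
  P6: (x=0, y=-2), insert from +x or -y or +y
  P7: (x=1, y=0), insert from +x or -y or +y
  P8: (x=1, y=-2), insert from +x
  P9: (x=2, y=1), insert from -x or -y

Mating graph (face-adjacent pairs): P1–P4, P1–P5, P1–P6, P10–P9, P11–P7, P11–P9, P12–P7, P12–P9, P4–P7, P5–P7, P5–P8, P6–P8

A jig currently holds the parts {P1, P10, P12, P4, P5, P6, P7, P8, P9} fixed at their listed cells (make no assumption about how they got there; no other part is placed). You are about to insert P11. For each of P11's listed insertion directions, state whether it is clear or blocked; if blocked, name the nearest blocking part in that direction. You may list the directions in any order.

+x: blocked by P9; -x: clear

-x: ray from P11(1, 1) has no placed part ⇒ clear
+x: nearest on ray is P9@(2, 1) ⇒ blocked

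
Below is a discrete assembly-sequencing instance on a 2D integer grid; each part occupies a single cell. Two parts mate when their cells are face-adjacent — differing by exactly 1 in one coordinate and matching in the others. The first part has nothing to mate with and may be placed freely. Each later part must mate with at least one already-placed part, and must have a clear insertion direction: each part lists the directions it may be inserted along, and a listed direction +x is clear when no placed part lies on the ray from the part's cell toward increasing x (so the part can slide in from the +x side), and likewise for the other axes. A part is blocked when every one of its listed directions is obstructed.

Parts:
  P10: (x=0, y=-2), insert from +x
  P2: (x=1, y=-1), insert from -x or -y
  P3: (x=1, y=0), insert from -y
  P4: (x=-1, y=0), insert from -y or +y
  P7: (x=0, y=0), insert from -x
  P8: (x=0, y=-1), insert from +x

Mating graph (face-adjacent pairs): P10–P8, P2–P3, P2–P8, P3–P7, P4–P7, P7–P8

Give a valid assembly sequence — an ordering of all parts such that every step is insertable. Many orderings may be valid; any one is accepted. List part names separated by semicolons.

1. P8@(0, -1) [+x clear] — {P8}
2. P10@(0, -2) [+x clear] — {P10, P8}
3. P7@(0, 0) [-x clear] — {P10, P7, P8}
4. P4@(-1, 0) [-y clear] — {P10, P4, P7, P8}
5. P3@(1, 0) [-y clear] — {P10, P3, P4, P7, P8}
6. P2@(1, -1) [-y clear] — {P10, P2, P3, P4, P7, P8}

P8; P10; P7; P4; P3; P2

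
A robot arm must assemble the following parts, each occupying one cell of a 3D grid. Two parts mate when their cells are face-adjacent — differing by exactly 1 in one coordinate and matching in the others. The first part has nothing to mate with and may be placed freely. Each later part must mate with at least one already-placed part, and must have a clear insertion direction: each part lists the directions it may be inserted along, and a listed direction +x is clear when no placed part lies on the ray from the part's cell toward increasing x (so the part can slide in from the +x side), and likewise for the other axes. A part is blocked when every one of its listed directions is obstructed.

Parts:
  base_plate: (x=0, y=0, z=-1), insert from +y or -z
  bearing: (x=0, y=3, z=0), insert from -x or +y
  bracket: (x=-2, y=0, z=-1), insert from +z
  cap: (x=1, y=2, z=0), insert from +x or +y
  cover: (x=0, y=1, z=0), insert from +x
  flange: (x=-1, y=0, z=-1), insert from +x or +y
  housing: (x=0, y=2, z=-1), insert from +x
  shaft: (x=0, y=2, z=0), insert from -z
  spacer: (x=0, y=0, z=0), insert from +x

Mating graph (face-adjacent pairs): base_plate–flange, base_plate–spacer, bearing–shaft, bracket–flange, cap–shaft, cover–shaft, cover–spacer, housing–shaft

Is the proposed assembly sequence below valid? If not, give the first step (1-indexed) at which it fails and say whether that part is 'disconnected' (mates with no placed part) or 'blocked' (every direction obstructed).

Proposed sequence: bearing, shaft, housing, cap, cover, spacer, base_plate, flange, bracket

Valid

1. bearing@(0, 3, 0) [-x clear] — {bearing}
2. shaft@(0, 2, 0) [-z clear] — {bearing, shaft}
3. housing@(0, 2, -1) [+x clear] — {bearing, housing, shaft}
4. cap@(1, 2, 0) [+x clear] — {bearing, cap, housing, shaft}
5. cover@(0, 1, 0) [+x clear] — {bearing, cap, cover, housing, shaft}
6. spacer@(0, 0, 0) [+x clear] — {bearing, cap, cover, housing, shaft, spacer}
7. base_plate@(0, 0, -1) [-z clear] — {base_plate, bearing, cap, cover, housing, shaft, spacer}
8. flange@(-1, 0, -1) [+y clear] — {base_plate, bearing, cap, cover, flange, housing, shaft, spacer}
9. bracket@(-2, 0, -1) [+z clear] — {base_plate, bearing, bracket, cap, cover, flange, housing, shaft, spacer}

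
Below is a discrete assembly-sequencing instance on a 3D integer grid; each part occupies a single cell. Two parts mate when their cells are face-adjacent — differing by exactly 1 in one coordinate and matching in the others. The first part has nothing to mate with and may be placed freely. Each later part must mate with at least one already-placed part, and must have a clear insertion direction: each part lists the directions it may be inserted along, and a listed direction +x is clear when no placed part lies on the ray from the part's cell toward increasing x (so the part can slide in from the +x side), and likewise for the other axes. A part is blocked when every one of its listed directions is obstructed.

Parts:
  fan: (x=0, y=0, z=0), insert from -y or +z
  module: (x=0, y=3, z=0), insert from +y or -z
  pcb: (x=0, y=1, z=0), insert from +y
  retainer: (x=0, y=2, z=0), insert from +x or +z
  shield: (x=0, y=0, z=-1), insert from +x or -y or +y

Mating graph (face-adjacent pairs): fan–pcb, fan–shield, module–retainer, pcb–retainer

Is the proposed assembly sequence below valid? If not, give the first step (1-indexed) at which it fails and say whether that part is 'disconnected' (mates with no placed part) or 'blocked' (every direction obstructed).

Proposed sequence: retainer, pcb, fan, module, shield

Invalid at step 2 (blocked)

1. retainer@(0, 2, 0) [+x clear] — {retainer}
2. pcb@(0, 1, 0) — +y all obstructed ⇒ blocked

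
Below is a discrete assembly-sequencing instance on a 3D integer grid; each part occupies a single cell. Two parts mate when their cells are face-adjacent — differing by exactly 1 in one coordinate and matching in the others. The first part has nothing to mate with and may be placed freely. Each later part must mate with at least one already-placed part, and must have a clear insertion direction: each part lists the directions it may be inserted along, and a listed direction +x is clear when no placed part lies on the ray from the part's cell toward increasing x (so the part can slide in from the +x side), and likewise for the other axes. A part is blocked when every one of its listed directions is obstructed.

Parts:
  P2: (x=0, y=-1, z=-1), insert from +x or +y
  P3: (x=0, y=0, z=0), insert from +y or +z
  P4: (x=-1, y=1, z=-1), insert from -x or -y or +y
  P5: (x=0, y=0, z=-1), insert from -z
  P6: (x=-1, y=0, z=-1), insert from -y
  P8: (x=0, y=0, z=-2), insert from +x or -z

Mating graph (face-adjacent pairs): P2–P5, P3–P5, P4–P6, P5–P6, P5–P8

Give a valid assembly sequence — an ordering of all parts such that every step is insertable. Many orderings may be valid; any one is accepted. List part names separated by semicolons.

1. P3@(0, 0, 0) [+y clear] — {P3}
2. P5@(0, 0, -1) [-z clear] — {P3, P5}
3. P6@(-1, 0, -1) [-y clear] — {P3, P5, P6}
4. P4@(-1, 1, -1) [-x clear] — {P3, P4, P5, P6}
5. P2@(0, -1, -1) [+x clear] — {P2, P3, P4, P5, P6}
6. P8@(0, 0, -2) [+x clear] — {P2, P3, P4, P5, P6, P8}

P3; P5; P6; P4; P2; P8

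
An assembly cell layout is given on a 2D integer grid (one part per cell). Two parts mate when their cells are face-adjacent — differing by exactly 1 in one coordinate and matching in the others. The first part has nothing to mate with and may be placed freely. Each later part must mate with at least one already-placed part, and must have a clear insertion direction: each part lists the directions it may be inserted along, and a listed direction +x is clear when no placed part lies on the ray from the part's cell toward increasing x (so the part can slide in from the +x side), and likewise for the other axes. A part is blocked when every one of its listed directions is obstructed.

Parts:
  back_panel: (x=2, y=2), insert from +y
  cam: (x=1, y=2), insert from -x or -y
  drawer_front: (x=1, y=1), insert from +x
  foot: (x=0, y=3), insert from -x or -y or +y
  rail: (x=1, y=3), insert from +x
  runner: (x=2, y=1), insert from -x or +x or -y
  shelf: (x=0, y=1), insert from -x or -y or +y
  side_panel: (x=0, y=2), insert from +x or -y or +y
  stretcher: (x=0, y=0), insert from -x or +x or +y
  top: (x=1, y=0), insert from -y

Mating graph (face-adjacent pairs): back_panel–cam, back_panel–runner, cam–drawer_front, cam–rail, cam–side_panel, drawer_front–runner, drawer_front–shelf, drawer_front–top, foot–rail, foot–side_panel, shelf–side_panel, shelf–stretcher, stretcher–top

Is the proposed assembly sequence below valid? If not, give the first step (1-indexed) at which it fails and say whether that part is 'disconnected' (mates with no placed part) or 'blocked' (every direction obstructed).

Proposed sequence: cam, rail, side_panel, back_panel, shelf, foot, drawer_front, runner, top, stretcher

Valid

1. cam@(1, 2) [-x clear] — {cam}
2. rail@(1, 3) [+x clear] — {cam, rail}
3. side_panel@(0, 2) [-y clear] — {cam, rail, side_panel}
4. back_panel@(2, 2) [+y clear] — {back_panel, cam, rail, side_panel}
5. shelf@(0, 1) [-x clear] — {back_panel, cam, rail, shelf, side_panel}
6. foot@(0, 3) [-x clear] — {back_panel, cam, foot, rail, shelf, side_panel}
7. drawer_front@(1, 1) [+x clear] — {back_panel, cam, drawer_front, foot, rail, shelf, side_panel}
8. runner@(2, 1) [+x clear] — {back_panel, cam, drawer_front, foot, rail, runner, shelf, side_panel}
9. top@(1, 0) [-y clear] — {back_panel, cam, drawer_front, foot, rail, runner, shelf, side_panel, top}
10. stretcher@(0, 0) [-x clear] — {back_panel, cam, drawer_front, foot, rail, runner, shelf, side_panel, stretcher, top}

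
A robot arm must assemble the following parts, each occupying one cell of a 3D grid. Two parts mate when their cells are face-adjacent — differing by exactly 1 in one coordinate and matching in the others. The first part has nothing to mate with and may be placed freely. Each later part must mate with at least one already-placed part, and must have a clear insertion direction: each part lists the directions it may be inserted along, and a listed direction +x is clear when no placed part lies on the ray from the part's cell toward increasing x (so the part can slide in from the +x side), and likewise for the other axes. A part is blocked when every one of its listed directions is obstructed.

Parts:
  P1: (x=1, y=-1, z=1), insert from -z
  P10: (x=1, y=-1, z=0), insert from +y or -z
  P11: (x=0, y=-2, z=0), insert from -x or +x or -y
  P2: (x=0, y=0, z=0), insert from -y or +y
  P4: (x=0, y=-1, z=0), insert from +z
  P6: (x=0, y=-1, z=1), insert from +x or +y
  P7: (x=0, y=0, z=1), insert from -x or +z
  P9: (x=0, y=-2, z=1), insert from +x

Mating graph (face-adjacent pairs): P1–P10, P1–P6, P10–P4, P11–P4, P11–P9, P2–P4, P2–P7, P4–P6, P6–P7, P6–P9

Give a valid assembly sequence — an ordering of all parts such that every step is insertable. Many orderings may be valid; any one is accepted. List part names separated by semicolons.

1. P7@(0, 0, 1) [-x clear] — {P7}
2. P2@(0, 0, 0) [-y clear] — {P2, P7}
3. P4@(0, -1, 0) [+z clear] — {P2, P4, P7}
4. P6@(0, -1, 1) [+x clear] — {P2, P4, P6, P7}
5. P1@(1, -1, 1) [-z clear] — {P1, P2, P4, P6, P7}
6. P10@(1, -1, 0) [+y clear] — {P1, P10, P2, P4, P6, P7}
7. P9@(0, -2, 1) [+x clear] — {P1, P10, P2, P4, P6, P7, P9}
8. P11@(0, -2, 0) [-x clear] — {P1, P10, P11, P2, P4, P6, P7, P9}

P7; P2; P4; P6; P1; P10; P9; P11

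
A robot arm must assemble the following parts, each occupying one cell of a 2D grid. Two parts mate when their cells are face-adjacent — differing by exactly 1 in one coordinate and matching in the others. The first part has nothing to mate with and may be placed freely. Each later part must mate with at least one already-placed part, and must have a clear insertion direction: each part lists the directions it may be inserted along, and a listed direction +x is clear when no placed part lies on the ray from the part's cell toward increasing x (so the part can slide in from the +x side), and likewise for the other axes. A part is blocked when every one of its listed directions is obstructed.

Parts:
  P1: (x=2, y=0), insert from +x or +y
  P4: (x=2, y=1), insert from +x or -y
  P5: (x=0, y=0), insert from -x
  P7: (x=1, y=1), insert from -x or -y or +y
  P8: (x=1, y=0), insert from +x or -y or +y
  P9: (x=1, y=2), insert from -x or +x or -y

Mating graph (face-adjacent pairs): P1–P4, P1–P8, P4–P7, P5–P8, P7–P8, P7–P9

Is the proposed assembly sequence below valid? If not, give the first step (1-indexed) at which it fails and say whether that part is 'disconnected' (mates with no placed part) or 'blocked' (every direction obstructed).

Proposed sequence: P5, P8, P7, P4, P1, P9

1. P5@(0, 0) [-x clear] — {P5}
2. P8@(1, 0) [+x clear] — {P5, P8}
3. P7@(1, 1) [-x clear] — {P5, P7, P8}
4. P4@(2, 1) [+x clear] — {P4, P5, P7, P8}
5. P1@(2, 0) [+x clear] — {P1, P4, P5, P7, P8}
6. P9@(1, 2) [-x clear] — {P1, P4, P5, P7, P8, P9}

Valid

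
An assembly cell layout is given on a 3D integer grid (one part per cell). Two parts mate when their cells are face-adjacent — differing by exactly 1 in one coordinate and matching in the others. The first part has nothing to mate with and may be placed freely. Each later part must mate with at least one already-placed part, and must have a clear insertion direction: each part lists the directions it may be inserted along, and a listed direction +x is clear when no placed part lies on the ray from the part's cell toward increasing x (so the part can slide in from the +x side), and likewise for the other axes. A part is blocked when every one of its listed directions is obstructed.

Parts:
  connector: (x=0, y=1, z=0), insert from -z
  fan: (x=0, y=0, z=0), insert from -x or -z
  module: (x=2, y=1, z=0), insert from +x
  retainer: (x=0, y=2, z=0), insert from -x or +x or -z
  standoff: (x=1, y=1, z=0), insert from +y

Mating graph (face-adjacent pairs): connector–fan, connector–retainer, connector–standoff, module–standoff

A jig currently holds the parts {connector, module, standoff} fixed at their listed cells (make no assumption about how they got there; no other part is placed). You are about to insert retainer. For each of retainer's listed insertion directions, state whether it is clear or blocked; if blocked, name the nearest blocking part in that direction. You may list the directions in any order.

+x: clear; -x: clear; -z: clear

-x: ray from retainer(0, 2, 0) has no placed part ⇒ clear
+x: ray from retainer(0, 2, 0) has no placed part ⇒ clear
-z: ray from retainer(0, 2, 0) has no placed part ⇒ clear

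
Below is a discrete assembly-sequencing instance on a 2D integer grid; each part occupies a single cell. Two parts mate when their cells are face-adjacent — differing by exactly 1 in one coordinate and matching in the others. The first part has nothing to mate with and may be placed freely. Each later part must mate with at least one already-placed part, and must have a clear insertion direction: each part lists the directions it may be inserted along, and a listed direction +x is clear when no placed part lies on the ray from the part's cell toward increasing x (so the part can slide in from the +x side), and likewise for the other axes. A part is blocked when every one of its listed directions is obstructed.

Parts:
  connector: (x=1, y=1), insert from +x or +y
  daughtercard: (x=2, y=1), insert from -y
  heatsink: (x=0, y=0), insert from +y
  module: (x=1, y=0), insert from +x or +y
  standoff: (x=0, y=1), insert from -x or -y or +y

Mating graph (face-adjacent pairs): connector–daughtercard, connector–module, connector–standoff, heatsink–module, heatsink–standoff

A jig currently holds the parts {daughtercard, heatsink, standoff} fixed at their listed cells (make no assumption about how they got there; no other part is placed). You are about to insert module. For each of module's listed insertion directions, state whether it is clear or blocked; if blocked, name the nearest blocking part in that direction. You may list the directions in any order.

+x: ray from module(1, 0) has no placed part ⇒ clear
+y: ray from module(1, 0) has no placed part ⇒ clear

+x: clear; +y: clear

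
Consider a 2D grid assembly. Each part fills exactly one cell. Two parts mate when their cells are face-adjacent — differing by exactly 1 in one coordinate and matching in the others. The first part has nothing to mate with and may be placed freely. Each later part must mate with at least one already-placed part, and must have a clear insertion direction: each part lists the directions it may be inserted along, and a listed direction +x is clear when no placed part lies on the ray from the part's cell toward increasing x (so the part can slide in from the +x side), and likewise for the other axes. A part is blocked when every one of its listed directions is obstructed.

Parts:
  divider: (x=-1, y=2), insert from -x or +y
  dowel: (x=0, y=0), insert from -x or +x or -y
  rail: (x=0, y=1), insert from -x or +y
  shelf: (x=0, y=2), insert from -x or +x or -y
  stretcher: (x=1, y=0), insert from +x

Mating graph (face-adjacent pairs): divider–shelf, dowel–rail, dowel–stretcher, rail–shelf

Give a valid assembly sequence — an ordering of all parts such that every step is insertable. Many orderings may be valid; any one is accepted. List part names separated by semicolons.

dowel; rail; shelf; divider; stretcher

1. dowel@(0, 0) [-x clear] — {dowel}
2. rail@(0, 1) [-x clear] — {dowel, rail}
3. shelf@(0, 2) [-x clear] — {dowel, rail, shelf}
4. divider@(-1, 2) [-x clear] — {divider, dowel, rail, shelf}
5. stretcher@(1, 0) [+x clear] — {divider, dowel, rail, shelf, stretcher}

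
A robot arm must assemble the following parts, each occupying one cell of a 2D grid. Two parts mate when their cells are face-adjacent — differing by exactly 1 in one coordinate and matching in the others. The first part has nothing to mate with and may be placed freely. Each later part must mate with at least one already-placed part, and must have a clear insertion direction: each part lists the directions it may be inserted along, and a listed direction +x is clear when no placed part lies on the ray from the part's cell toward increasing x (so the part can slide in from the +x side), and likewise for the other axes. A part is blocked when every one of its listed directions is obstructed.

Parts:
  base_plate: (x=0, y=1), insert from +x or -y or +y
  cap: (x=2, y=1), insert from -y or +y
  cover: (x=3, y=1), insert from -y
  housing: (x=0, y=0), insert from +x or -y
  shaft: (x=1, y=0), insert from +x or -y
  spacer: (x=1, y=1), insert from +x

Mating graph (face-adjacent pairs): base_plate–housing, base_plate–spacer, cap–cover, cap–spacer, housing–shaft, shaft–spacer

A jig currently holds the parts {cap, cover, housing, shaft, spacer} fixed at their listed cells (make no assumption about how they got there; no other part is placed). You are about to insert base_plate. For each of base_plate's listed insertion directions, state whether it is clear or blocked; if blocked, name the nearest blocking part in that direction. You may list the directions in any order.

+x: nearest on ray is spacer@(1, 1) ⇒ blocked
-y: nearest on ray is housing@(0, 0) ⇒ blocked
+y: ray from base_plate(0, 1) has no placed part ⇒ clear

+x: blocked by spacer; +y: clear; -y: blocked by housing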